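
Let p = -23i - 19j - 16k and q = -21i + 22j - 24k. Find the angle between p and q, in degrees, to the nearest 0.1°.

70.0

p · q = (-23)·(-21) + (-19)·22 + (-16)·(-24) = 483 - 418 + 384 = 449
|p|² = 529 + 361 + 256 = 1146,  |p| = √1146 ≈ 33.852622
|q|² = 441 + 484 + 576 = 1501,  |q| = √1501 ≈ 38.742741
cos θ = 449 / (33.852622 · 38.742741) ≈ 0.34234
θ = arccos(0.34234) ≈ 70.0°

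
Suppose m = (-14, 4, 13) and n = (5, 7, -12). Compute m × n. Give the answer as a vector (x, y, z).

i: 4·(-12) - 13·7 = -48 - 91 = -139
j: 13·5 - (-14)·(-12) = 65 - 168 = -103
k: (-14)·7 - 4·5 = -98 - 20 = -118
m × n = (-139, -103, -118)

(-139, -103, -118)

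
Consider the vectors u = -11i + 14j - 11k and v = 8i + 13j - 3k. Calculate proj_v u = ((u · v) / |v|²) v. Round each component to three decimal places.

(4.198, 6.822, -1.574)

u · v = (-11)·8 + 14·13 + (-11)·(-3) = -88 + 182 + 33 = 127
|v|² = 64 + 169 + 9 = 242
proj_v u = (127/242) · (8, 13, -3) ≈ (4.198, 6.822, -1.574)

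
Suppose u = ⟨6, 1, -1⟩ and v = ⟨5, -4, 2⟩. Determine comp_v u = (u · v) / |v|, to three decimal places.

3.578

u · v = 6·5 + 1·(-4) + (-1)·2 = 30 - 4 - 2 = 24
|v| = √(25 + 16 + 4) = √45 ≈ 6.7082
comp_v u = 24 / √45 ≈ 3.578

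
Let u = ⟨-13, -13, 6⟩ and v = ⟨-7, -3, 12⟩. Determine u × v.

(-138, 114, -52)

i: (-13)·12 - 6·(-3) = -156 - (-18) = -138
j: 6·(-7) - (-13)·12 = -42 - (-156) = 114
k: (-13)·(-3) - (-13)·(-7) = 39 - 91 = -52
u × v = (-138, 114, -52)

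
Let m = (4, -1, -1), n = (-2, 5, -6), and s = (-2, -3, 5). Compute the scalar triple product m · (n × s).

-10

n × s:
i: 5·5 - (-6)·(-3) = 25 - 18 = 7
j: (-6)·(-2) - (-2)·5 = 12 - (-10) = 22
k: (-2)·(-3) - 5·(-2) = 6 - (-10) = 16
n × s = (7, 22, 16)
m · (n × s) = 4·7 + (-1)·22 + (-1)·16 = 28 - 22 - 16 = -10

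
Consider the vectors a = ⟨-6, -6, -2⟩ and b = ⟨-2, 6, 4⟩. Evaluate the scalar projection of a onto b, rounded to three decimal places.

a · b = (-6)·(-2) + (-6)·6 + (-2)·4 = 12 - 36 - 8 = -32
|b| = √(4 + 36 + 16) = √56 ≈ 7.4833
comp_b a = -32 / √56 ≈ -4.276

-4.276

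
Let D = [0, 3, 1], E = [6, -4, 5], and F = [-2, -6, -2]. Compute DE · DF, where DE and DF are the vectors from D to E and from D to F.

DE = E − D = (6, -7, 4)
DF = F − D = (-2, -9, -3)
DE · DF = 6·(-2) + (-7)·(-9) + 4·(-3) = -12 + 63 - 12 = 39

39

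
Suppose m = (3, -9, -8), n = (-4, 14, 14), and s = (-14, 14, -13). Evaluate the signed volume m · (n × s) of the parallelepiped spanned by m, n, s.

n × s:
i: 14·(-13) - 14·14 = -182 - 196 = -378
j: 14·(-14) - (-4)·(-13) = -196 - 52 = -248
k: (-4)·14 - 14·(-14) = -56 - (-196) = 140
n × s = (-378, -248, 140)
m · (n × s) = 3·(-378) + (-9)·(-248) + (-8)·140 = -1134 + 2232 - 1120 = -22

-22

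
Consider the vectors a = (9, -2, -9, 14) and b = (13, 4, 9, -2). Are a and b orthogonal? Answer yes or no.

a · b = 9·13 + (-2)·4 + (-9)·9 + 14·(-2) = 117 - 8 - 81 - 28 = 0
Zero, so the vectors are orthogonal.

yes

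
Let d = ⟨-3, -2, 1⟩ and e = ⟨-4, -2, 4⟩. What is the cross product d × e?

i: (-2)·4 - 1·(-2) = -8 - (-2) = -6
j: 1·(-4) - (-3)·4 = -4 - (-12) = 8
k: (-3)·(-2) - (-2)·(-4) = 6 - 8 = -2
d × e = (-6, 8, -2)

(-6, 8, -2)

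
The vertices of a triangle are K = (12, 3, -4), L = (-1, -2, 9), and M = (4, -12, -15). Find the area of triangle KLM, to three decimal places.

192.051

KL = (-13, -5, 13),  KM = (-8, -15, -11)
i: (-5)·(-11) - 13·(-15) = 55 - (-195) = 250
j: 13·(-8) - (-13)·(-11) = -104 - 143 = -247
k: (-13)·(-15) - (-5)·(-8) = 195 - 40 = 155
KL × KM = (250, -247, 155)
|KL × KM| = √147534 ≈ 384.1015
area = ½ · 384.1015 ≈ 192.051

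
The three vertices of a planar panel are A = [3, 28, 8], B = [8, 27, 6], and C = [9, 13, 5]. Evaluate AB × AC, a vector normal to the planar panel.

AB = (5, -1, -2)
AC = (6, -15, -3)
i: (-1)·(-3) - (-2)·(-15) = 3 - 30 = -27
j: (-2)·6 - 5·(-3) = -12 - (-15) = 3
k: 5·(-15) - (-1)·6 = -75 - (-6) = -69
AB × AC = (-27, 3, -69)

(-27, 3, -69)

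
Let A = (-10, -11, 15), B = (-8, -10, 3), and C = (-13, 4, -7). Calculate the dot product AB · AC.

AB = B − A = (2, 1, -12)
AC = C − A = (-3, 15, -22)
AB · AC = 2·(-3) + 1·15 + (-12)·(-22) = -6 + 15 + 264 = 273

273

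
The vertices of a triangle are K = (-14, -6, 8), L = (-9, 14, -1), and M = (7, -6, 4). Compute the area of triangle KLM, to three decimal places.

KL = (5, 20, -9),  KM = (21, 0, -4)
i: 20·(-4) - (-9)·0 = -80 - 0 = -80
j: (-9)·21 - 5·(-4) = -189 - (-20) = -169
k: 5·0 - 20·21 = 0 - 420 = -420
KL × KM = (-80, -169, -420)
|KL × KM| = √211361 ≈ 459.7401
area = ½ · 459.7401 ≈ 229.870

229.870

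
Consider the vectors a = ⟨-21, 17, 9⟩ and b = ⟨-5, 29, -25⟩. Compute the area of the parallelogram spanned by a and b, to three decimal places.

i: 17·(-25) - 9·29 = -425 - 261 = -686
j: 9·(-5) - (-21)·(-25) = -45 - 525 = -570
k: (-21)·29 - 17·(-5) = -609 - (-85) = -524
a × b = (-686, -570, -524)
|a × b| = √((-686)² + (-570)² + (-524)²) = √1070072 ≈ 1034.4428

1034.443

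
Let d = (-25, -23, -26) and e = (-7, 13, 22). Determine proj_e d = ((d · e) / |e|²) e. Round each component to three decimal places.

d · e = (-25)·(-7) + (-23)·13 + (-26)·22 = 175 - 299 - 572 = -696
|e|² = 49 + 169 + 484 = 702
proj_e d = (-696/702) · (-7, 13, 22) ≈ (6.940, -12.889, -21.812)

(6.940, -12.889, -21.812)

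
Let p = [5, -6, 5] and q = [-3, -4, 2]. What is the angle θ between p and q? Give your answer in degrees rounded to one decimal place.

67.6

p · q = 5·(-3) + (-6)·(-4) + 5·2 = -15 + 24 + 10 = 19
|p|² = 25 + 36 + 25 = 86,  |p| = √86 ≈ 9.273618
|q|² = 9 + 16 + 4 = 29,  |q| = √29 ≈ 5.385165
cos θ = 19 / (9.273618 · 5.385165) ≈ 0.38046
θ = arccos(0.38046) ≈ 67.6°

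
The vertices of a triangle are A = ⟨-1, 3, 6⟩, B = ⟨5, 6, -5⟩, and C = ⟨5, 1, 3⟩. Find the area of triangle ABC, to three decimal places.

32.268

AB = (6, 3, -11),  AC = (6, -2, -3)
i: 3·(-3) - (-11)·(-2) = -9 - 22 = -31
j: (-11)·6 - 6·(-3) = -66 - (-18) = -48
k: 6·(-2) - 3·6 = -12 - 18 = -30
AB × AC = (-31, -48, -30)
|AB × AC| = √4165 ≈ 64.5368
area = ½ · 64.5368 ≈ 32.268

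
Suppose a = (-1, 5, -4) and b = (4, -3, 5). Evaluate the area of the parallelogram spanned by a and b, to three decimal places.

24.062

i: 5·5 - (-4)·(-3) = 25 - 12 = 13
j: (-4)·4 - (-1)·5 = -16 - (-5) = -11
k: (-1)·(-3) - 5·4 = 3 - 20 = -17
a × b = (13, -11, -17)
|a × b| = √(13² + (-11)² + (-17)²) = √579 ≈ 24.0624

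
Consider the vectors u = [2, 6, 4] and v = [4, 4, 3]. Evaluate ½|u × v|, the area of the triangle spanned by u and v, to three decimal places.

9.487

i: 6·3 - 4·4 = 18 - 16 = 2
j: 4·4 - 2·3 = 16 - 6 = 10
k: 2·4 - 6·4 = 8 - 24 = -16
u × v = (2, 10, -16)
|u × v| = √(2² + 10² + (-16)²) = √360 ≈ 18.9737
area = ½ · 18.9737 ≈ 9.487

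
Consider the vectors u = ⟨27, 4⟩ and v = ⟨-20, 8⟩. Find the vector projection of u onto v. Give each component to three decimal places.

u · v = 27·(-20) + 4·8 = -540 + 32 = -508
|v|² = 400 + 64 = 464
proj_v u = (-508/464) · (-20, 8) ≈ (21.897, -8.759)

(21.897, -8.759)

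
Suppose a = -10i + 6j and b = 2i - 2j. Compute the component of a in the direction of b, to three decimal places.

-11.314

a · b = (-10)·2 + 6·(-2) = -20 - 12 = -32
|b| = √(4 + 4) = √8 ≈ 2.8284
comp_b a = -32 / √8 ≈ -11.314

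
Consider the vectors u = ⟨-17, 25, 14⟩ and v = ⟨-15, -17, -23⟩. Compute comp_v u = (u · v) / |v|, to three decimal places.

u · v = (-17)·(-15) + 25·(-17) + 14·(-23) = 255 - 425 - 322 = -492
|v| = √(225 + 289 + 529) = √1043 ≈ 32.2955
comp_v u = -492 / √1043 ≈ -15.234

-15.234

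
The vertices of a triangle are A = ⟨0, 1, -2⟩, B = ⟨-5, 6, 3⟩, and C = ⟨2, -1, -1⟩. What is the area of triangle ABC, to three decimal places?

10.607

AB = (-5, 5, 5),  AC = (2, -2, 1)
i: 5·1 - 5·(-2) = 5 - (-10) = 15
j: 5·2 - (-5)·1 = 10 - (-5) = 15
k: (-5)·(-2) - 5·2 = 10 - 10 = 0
AB × AC = (15, 15, 0)
|AB × AC| = √450 ≈ 21.2132
area = ½ · 21.2132 ≈ 10.607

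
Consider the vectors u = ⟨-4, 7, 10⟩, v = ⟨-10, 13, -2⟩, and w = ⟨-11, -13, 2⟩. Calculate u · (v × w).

3024

v × w:
i: 13·2 - (-2)·(-13) = 26 - 26 = 0
j: (-2)·(-11) - (-10)·2 = 22 - (-20) = 42
k: (-10)·(-13) - 13·(-11) = 130 - (-143) = 273
v × w = (0, 42, 273)
u · (v × w) = (-4)·0 + 7·42 + 10·273 = 0 + 294 + 2730 = 3024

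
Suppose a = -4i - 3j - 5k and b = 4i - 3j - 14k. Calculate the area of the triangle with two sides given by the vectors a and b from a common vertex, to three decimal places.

42.074

i: (-3)·(-14) - (-5)·(-3) = 42 - 15 = 27
j: (-5)·4 - (-4)·(-14) = -20 - 56 = -76
k: (-4)·(-3) - (-3)·4 = 12 - (-12) = 24
a × b = (27, -76, 24)
|a × b| = √(27² + (-76)² + 24²) = √7081 ≈ 84.1487
area = ½ · 84.1487 ≈ 42.074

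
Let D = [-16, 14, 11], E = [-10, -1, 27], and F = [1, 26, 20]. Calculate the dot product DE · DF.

66

DE = E − D = (6, -15, 16)
DF = F − D = (17, 12, 9)
DE · DF = 6·17 + (-15)·12 + 16·9 = 102 - 180 + 144 = 66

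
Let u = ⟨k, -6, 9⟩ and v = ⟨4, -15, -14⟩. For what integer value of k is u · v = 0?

9

u · v = k·4 + (-6)·(-15) + 9·(-14) = -36 + 4k
Set equal to 0: 4k = 36, so k = 9.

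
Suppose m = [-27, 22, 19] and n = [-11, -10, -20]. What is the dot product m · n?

-303

m · n = (-27)·(-11) + 22·(-10) + 19·(-20) = 297 - 220 - 380 = -303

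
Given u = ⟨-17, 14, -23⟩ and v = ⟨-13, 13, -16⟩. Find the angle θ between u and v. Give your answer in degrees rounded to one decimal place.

u · v = (-17)·(-13) + 14·13 + (-23)·(-16) = 221 + 182 + 368 = 771
|u|² = 289 + 196 + 529 = 1014,  |u| = √1014 ≈ 31.843367
|v|² = 169 + 169 + 256 = 594,  |v| = √594 ≈ 24.372115
cos θ = 771 / (31.843367 · 24.372115) ≈ 0.99344
θ = arccos(0.99344) ≈ 6.6°

6.6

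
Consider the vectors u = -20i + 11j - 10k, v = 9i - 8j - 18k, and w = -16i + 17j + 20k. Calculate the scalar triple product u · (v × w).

-1982

v × w:
i: (-8)·20 - (-18)·17 = -160 - (-306) = 146
j: (-18)·(-16) - 9·20 = 288 - 180 = 108
k: 9·17 - (-8)·(-16) = 153 - 128 = 25
v × w = (146, 108, 25)
u · (v × w) = (-20)·146 + 11·108 + (-10)·25 = -2920 + 1188 - 250 = -1982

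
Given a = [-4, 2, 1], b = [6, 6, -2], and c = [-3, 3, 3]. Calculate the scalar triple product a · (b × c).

b × c:
i: 6·3 - (-2)·3 = 18 - (-6) = 24
j: (-2)·(-3) - 6·3 = 6 - 18 = -12
k: 6·3 - 6·(-3) = 18 - (-18) = 36
b × c = (24, -12, 36)
a · (b × c) = (-4)·24 + 2·(-12) + 1·36 = -96 - 24 + 36 = -84

-84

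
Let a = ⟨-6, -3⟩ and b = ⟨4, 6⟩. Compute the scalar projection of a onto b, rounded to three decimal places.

a · b = (-6)·4 + (-3)·6 = -24 - 18 = -42
|b| = √(16 + 36) = √52 ≈ 7.2111
comp_b a = -42 / √52 ≈ -5.824

-5.824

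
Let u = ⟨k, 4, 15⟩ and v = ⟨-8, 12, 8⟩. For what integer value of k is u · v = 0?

21

u · v = k·(-8) + 4·12 + 15·8 = 168 - 8k
Set equal to 0: -8k = -168, so k = 21.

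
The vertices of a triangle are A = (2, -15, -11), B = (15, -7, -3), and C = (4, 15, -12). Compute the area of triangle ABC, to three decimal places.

AB = (13, 8, 8),  AC = (2, 30, -1)
i: 8·(-1) - 8·30 = -8 - 240 = -248
j: 8·2 - 13·(-1) = 16 - (-13) = 29
k: 13·30 - 8·2 = 390 - 16 = 374
AB × AC = (-248, 29, 374)
|AB × AC| = √202221 ≈ 449.6899
area = ½ · 449.6899 ≈ 224.845

224.845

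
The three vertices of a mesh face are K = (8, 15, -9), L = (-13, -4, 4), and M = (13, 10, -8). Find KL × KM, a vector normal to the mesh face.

(46, 86, 200)

KL = (-21, -19, 13)
KM = (5, -5, 1)
i: (-19)·1 - 13·(-5) = -19 - (-65) = 46
j: 13·5 - (-21)·1 = 65 - (-21) = 86
k: (-21)·(-5) - (-19)·5 = 105 - (-95) = 200
KL × KM = (46, 86, 200)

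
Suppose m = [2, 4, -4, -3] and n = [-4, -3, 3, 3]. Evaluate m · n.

-41

m · n = 2·(-4) + 4·(-3) + (-4)·3 + (-3)·3 = -8 - 12 - 12 - 9 = -41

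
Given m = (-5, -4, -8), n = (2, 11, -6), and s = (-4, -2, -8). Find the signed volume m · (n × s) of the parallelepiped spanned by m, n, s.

20

n × s:
i: 11·(-8) - (-6)·(-2) = -88 - 12 = -100
j: (-6)·(-4) - 2·(-8) = 24 - (-16) = 40
k: 2·(-2) - 11·(-4) = -4 - (-44) = 40
n × s = (-100, 40, 40)
m · (n × s) = (-5)·(-100) + (-4)·40 + (-8)·40 = 500 - 160 - 320 = 20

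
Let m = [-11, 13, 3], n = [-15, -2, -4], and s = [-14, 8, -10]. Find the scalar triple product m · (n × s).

n × s:
i: (-2)·(-10) - (-4)·8 = 20 - (-32) = 52
j: (-4)·(-14) - (-15)·(-10) = 56 - 150 = -94
k: (-15)·8 - (-2)·(-14) = -120 - 28 = -148
n × s = (52, -94, -148)
m · (n × s) = (-11)·52 + 13·(-94) + 3·(-148) = -572 - 1222 - 444 = -2238

-2238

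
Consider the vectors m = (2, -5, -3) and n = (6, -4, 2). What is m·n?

26

m · n = 2·6 + (-5)·(-4) + (-3)·2 = 12 + 20 - 6 = 26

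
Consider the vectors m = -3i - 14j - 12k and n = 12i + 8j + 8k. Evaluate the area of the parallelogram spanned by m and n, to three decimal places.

i: (-14)·8 - (-12)·8 = -112 - (-96) = -16
j: (-12)·12 - (-3)·8 = -144 - (-24) = -120
k: (-3)·8 - (-14)·12 = -24 - (-168) = 144
m × n = (-16, -120, 144)
|m × n| = √((-16)² + (-120)² + 144²) = √35392 ≈ 188.1276

188.128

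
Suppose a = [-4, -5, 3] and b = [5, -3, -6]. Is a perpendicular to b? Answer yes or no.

a · b = (-4)·5 + (-5)·(-3) + 3·(-6) = -20 + 15 - 18 = -23
Nonzero, so the vectors are not orthogonal.

no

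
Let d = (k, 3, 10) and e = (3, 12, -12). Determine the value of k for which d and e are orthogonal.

28

d · e = k·3 + 3·12 + 10·(-12) = -84 + 3k
Set equal to 0: 3k = 84, so k = 28.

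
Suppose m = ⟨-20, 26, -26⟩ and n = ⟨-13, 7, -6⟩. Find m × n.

i: 26·(-6) - (-26)·7 = -156 - (-182) = 26
j: (-26)·(-13) - (-20)·(-6) = 338 - 120 = 218
k: (-20)·7 - 26·(-13) = -140 - (-338) = 198
m × n = (26, 218, 198)

(26, 218, 198)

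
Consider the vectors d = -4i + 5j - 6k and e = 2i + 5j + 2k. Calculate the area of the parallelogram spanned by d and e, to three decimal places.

i: 5·2 - (-6)·5 = 10 - (-30) = 40
j: (-6)·2 - (-4)·2 = -12 - (-8) = -4
k: (-4)·5 - 5·2 = -20 - 10 = -30
d × e = (40, -4, -30)
|d × e| = √(40² + (-4)² + (-30)²) = √2516 ≈ 50.1597

50.160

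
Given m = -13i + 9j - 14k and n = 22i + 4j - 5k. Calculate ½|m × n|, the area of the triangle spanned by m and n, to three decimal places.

224.583

i: 9·(-5) - (-14)·4 = -45 - (-56) = 11
j: (-14)·22 - (-13)·(-5) = -308 - 65 = -373
k: (-13)·4 - 9·22 = -52 - 198 = -250
m × n = (11, -373, -250)
|m × n| = √(11² + (-373)² + (-250)²) = √201750 ≈ 449.1659
area = ½ · 449.1659 ≈ 224.583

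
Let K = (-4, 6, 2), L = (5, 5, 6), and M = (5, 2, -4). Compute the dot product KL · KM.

KL = L − K = (9, -1, 4)
KM = M − K = (9, -4, -6)
KL · KM = 9·9 + (-1)·(-4) + 4·(-6) = 81 + 4 - 24 = 61

61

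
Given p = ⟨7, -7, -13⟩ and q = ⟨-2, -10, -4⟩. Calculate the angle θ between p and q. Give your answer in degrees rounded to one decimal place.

p · q = 7·(-2) + (-7)·(-10) + (-13)·(-4) = -14 + 70 + 52 = 108
|p|² = 49 + 49 + 169 = 267,  |p| = √267 ≈ 16.340135
|q|² = 4 + 100 + 16 = 120,  |q| = √120 ≈ 10.954451
cos θ = 108 / (16.340135 · 10.954451) ≈ 0.60336
θ = arccos(0.60336) ≈ 52.9°

52.9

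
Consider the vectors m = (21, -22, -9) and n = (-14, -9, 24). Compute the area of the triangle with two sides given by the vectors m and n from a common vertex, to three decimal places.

i: (-22)·24 - (-9)·(-9) = -528 - 81 = -609
j: (-9)·(-14) - 21·24 = 126 - 504 = -378
k: 21·(-9) - (-22)·(-14) = -189 - 308 = -497
m × n = (-609, -378, -497)
|m × n| = √((-609)² + (-378)² + (-497)²) = √760774 ≈ 872.2236
area = ½ · 872.2236 ≈ 436.112

436.112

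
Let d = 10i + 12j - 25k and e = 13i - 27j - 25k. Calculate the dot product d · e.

431

d · e = 10·13 + 12·(-27) + (-25)·(-25) = 130 - 324 + 625 = 431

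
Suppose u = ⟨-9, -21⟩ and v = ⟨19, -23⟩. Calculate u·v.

u · v = (-9)·19 + (-21)·(-23) = -171 + 483 = 312

312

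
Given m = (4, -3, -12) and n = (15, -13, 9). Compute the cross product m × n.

(-183, -216, -7)

i: (-3)·9 - (-12)·(-13) = -27 - 156 = -183
j: (-12)·15 - 4·9 = -180 - 36 = -216
k: 4·(-13) - (-3)·15 = -52 - (-45) = -7
m × n = (-183, -216, -7)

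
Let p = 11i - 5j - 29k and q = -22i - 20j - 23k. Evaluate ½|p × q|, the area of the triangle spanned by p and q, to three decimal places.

528.915

i: (-5)·(-23) - (-29)·(-20) = 115 - 580 = -465
j: (-29)·(-22) - 11·(-23) = 638 - (-253) = 891
k: 11·(-20) - (-5)·(-22) = -220 - 110 = -330
p × q = (-465, 891, -330)
|p × q| = √((-465)² + 891² + (-330)²) = √1119006 ≈ 1057.8308
area = ½ · 1057.8308 ≈ 528.915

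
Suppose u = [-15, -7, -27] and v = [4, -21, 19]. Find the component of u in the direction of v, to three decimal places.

-14.895

u · v = (-15)·4 + (-7)·(-21) + (-27)·19 = -60 + 147 - 513 = -426
|v| = √(16 + 441 + 361) = √818 ≈ 28.6007
comp_v u = -426 / √818 ≈ -14.895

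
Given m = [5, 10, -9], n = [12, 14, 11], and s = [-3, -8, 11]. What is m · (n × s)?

n × s:
i: 14·11 - 11·(-8) = 154 - (-88) = 242
j: 11·(-3) - 12·11 = -33 - 132 = -165
k: 12·(-8) - 14·(-3) = -96 - (-42) = -54
n × s = (242, -165, -54)
m · (n × s) = 5·242 + 10·(-165) + (-9)·(-54) = 1210 - 1650 + 486 = 46

46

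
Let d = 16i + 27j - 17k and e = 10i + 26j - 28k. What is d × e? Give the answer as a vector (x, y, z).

i: 27·(-28) - (-17)·26 = -756 - (-442) = -314
j: (-17)·10 - 16·(-28) = -170 - (-448) = 278
k: 16·26 - 27·10 = 416 - 270 = 146
d × e = (-314, 278, 146)

(-314, 278, 146)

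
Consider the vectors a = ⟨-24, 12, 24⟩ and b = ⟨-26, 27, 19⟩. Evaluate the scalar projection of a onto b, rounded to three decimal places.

33.410

a · b = (-24)·(-26) + 12·27 + 24·19 = 624 + 324 + 456 = 1404
|b| = √(676 + 729 + 361) = √1766 ≈ 42.0238
comp_b a = 1404 / √1766 ≈ 33.410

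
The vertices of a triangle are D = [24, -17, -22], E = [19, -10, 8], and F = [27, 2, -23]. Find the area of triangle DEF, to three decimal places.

297.326

DE = (-5, 7, 30),  DF = (3, 19, -1)
i: 7·(-1) - 30·19 = -7 - 570 = -577
j: 30·3 - (-5)·(-1) = 90 - 5 = 85
k: (-5)·19 - 7·3 = -95 - 21 = -116
DE × DF = (-577, 85, -116)
|DE × DF| = √353610 ≈ 594.6512
area = ½ · 594.6512 ≈ 297.326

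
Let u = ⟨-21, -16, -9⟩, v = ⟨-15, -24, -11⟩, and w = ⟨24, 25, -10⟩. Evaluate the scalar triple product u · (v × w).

v × w:
i: (-24)·(-10) - (-11)·25 = 240 - (-275) = 515
j: (-11)·24 - (-15)·(-10) = -264 - 150 = -414
k: (-15)·25 - (-24)·24 = -375 - (-576) = 201
v × w = (515, -414, 201)
u · (v × w) = (-21)·515 + (-16)·(-414) + (-9)·201 = -10815 + 6624 - 1809 = -6000

-6000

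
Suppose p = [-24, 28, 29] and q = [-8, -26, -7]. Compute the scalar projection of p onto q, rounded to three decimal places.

-26.309

p · q = (-24)·(-8) + 28·(-26) + 29·(-7) = 192 - 728 - 203 = -739
|q| = √(64 + 676 + 49) = √789 ≈ 28.0891
comp_q p = -739 / √789 ≈ -26.309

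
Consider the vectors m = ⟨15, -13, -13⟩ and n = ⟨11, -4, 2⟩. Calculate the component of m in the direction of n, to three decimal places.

m · n = 15·11 + (-13)·(-4) + (-13)·2 = 165 + 52 - 26 = 191
|n| = √(121 + 16 + 4) = √141 ≈ 11.8743
comp_n m = 191 / √141 ≈ 16.085

16.085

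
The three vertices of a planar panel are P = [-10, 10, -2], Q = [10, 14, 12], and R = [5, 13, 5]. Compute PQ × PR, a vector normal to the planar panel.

(-14, 70, 0)

PQ = (20, 4, 14)
PR = (15, 3, 7)
i: 4·7 - 14·3 = 28 - 42 = -14
j: 14·15 - 20·7 = 210 - 140 = 70
k: 20·3 - 4·15 = 60 - 60 = 0
PQ × PR = (-14, 70, 0)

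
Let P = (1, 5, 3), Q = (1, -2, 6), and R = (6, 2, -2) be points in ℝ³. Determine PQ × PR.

PQ = (0, -7, 3)
PR = (5, -3, -5)
i: (-7)·(-5) - 3·(-3) = 35 - (-9) = 44
j: 3·5 - 0·(-5) = 15 - 0 = 15
k: 0·(-3) - (-7)·5 = 0 - (-35) = 35
PQ × PR = (44, 15, 35)

(44, 15, 35)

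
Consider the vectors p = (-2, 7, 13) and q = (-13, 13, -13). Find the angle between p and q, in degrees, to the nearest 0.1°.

98.9

p · q = (-2)·(-13) + 7·13 + 13·(-13) = 26 + 91 - 169 = -52
|p|² = 4 + 49 + 169 = 222,  |p| = √222 ≈ 14.899664
|q|² = 169 + 169 + 169 = 507,  |q| = √507 ≈ 22.516660
cos θ = -52 / (14.899664 · 22.516660) ≈ -0.15500
θ = arccos(-0.15500) ≈ 98.9°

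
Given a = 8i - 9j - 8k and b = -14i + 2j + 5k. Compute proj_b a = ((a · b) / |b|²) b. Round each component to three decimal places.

(10.578, -1.511, -3.778)

a · b = 8·(-14) + (-9)·2 + (-8)·5 = -112 - 18 - 40 = -170
|b|² = 196 + 4 + 25 = 225
proj_b a = (-170/225) · (-14, 2, 5) ≈ (10.578, -1.511, -3.778)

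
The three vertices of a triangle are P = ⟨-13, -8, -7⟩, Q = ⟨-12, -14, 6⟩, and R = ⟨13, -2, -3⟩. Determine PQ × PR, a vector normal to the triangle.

(-102, 334, 162)

PQ = (1, -6, 13)
PR = (26, 6, 4)
i: (-6)·4 - 13·6 = -24 - 78 = -102
j: 13·26 - 1·4 = 338 - 4 = 334
k: 1·6 - (-6)·26 = 6 - (-156) = 162
PQ × PR = (-102, 334, 162)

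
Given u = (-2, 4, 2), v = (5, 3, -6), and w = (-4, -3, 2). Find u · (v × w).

74

v × w:
i: 3·2 - (-6)·(-3) = 6 - 18 = -12
j: (-6)·(-4) - 5·2 = 24 - 10 = 14
k: 5·(-3) - 3·(-4) = -15 - (-12) = -3
v × w = (-12, 14, -3)
u · (v × w) = (-2)·(-12) + 4·14 + 2·(-3) = 24 + 56 - 6 = 74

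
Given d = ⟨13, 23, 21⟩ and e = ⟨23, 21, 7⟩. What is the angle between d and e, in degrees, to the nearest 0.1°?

d · e = 13·23 + 23·21 + 21·7 = 299 + 483 + 147 = 929
|d|² = 169 + 529 + 441 = 1139,  |d| = √1139 ≈ 33.749074
|e|² = 529 + 441 + 49 = 1019,  |e| = √1019 ≈ 31.921779
cos θ = 929 / (33.749074 · 31.921779) ≈ 0.86232
θ = arccos(0.86232) ≈ 30.4°

30.4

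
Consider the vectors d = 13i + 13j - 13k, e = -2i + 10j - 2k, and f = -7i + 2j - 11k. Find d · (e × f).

e × f:
i: 10·(-11) - (-2)·2 = -110 - (-4) = -106
j: (-2)·(-7) - (-2)·(-11) = 14 - 22 = -8
k: (-2)·2 - 10·(-7) = -4 - (-70) = 66
e × f = (-106, -8, 66)
d · (e × f) = 13·(-106) + 13·(-8) + (-13)·66 = -1378 - 104 - 858 = -2340

-2340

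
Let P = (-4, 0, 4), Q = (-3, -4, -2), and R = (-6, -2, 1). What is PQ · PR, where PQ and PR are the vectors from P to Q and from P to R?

24

PQ = Q − P = (1, -4, -6)
PR = R − P = (-2, -2, -3)
PQ · PR = 1·(-2) + (-4)·(-2) + (-6)·(-3) = -2 + 8 + 18 = 24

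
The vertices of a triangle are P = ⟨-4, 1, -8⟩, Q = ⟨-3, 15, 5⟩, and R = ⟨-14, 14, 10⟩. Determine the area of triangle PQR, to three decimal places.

PQ = (1, 14, 13),  PR = (-10, 13, 18)
i: 14·18 - 13·13 = 252 - 169 = 83
j: 13·(-10) - 1·18 = -130 - 18 = -148
k: 1·13 - 14·(-10) = 13 - (-140) = 153
PQ × PR = (83, -148, 153)
|PQ × PR| = √52202 ≈ 228.4776
area = ½ · 228.4776 ≈ 114.239

114.239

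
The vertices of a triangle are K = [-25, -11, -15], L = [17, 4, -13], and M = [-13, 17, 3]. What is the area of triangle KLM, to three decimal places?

KL = (42, 15, 2),  KM = (12, 28, 18)
i: 15·18 - 2·28 = 270 - 56 = 214
j: 2·12 - 42·18 = 24 - 756 = -732
k: 42·28 - 15·12 = 1176 - 180 = 996
KL × KM = (214, -732, 996)
|KL × KM| = √1573636 ≈ 1254.4465
area = ½ · 1254.4465 ≈ 627.223

627.223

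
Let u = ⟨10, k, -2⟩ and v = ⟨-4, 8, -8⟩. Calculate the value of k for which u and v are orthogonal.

3

u · v = 10·(-4) + k·8 + (-2)·(-8) = -24 + 8k
Set equal to 0: 8k = 24, so k = 3.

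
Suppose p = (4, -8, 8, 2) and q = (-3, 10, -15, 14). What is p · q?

-184

p · q = 4·(-3) + (-8)·10 + 8·(-15) + 2·14 = -12 - 80 - 120 + 28 = -184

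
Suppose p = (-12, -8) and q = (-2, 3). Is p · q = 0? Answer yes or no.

yes

p · q = (-12)·(-2) + (-8)·3 = 24 - 24 = 0
Zero, so the vectors are orthogonal.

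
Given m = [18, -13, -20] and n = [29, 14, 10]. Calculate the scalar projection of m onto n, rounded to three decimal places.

4.152

m · n = 18·29 + (-13)·14 + (-20)·10 = 522 - 182 - 200 = 140
|n| = √(841 + 196 + 100) = √1137 ≈ 33.7194
comp_n m = 140 / √1137 ≈ 4.152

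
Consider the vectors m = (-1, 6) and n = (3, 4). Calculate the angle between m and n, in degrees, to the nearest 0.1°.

46.3

m · n = (-1)·3 + 6·4 = -3 + 24 = 21
|m|² = 1 + 36 = 37,  |m| = √37 ≈ 6.082763
|n|² = 9 + 16 = 25,  |n| = √25 ≈ 5.000000
cos θ = 21 / (6.082763 · 5.000000) ≈ 0.69048
θ = arccos(0.69048) ≈ 46.3°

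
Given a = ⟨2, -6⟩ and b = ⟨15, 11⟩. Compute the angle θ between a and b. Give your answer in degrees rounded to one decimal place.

107.8

a · b = 2·15 + (-6)·11 = 30 - 66 = -36
|a|² = 4 + 36 = 40,  |a| = √40 ≈ 6.324555
|b|² = 225 + 121 = 346,  |b| = √346 ≈ 18.601075
cos θ = -36 / (6.324555 · 18.601075) ≈ -0.30601
θ = arccos(-0.30601) ≈ 107.8°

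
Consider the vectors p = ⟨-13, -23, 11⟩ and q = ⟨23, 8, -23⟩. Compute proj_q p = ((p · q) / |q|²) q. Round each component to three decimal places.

p · q = (-13)·23 + (-23)·8 + 11·(-23) = -299 - 184 - 253 = -736
|q|² = 529 + 64 + 529 = 1122
proj_q p = (-736/1122) · (23, 8, -23) ≈ (-15.087, -5.248, 15.087)

(-15.087, -5.248, 15.087)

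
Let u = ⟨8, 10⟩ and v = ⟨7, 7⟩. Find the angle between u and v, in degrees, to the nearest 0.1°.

u · v = 8·7 + 10·7 = 56 + 70 = 126
|u|² = 64 + 100 = 164,  |u| = √164 ≈ 12.806248
|v|² = 49 + 49 = 98,  |v| = √98 ≈ 9.899495
cos θ = 126 / (12.806248 · 9.899495) ≈ 0.99388
θ = arccos(0.99388) ≈ 6.3°

6.3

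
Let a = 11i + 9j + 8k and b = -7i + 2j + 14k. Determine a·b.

53

a · b = 11·(-7) + 9·2 + 8·14 = -77 + 18 + 112 = 53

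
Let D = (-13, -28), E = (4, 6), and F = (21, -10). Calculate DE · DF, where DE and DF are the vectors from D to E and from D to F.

1190

DE = E − D = (17, 34)
DF = F − D = (34, 18)
DE · DF = 17·34 + 34·18 = 578 + 612 = 1190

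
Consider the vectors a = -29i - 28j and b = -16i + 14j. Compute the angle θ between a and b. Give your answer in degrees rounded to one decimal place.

a · b = (-29)·(-16) + (-28)·14 = 464 - 392 = 72
|a|² = 841 + 784 = 1625,  |a| = √1625 ≈ 40.311289
|b|² = 256 + 196 = 452,  |b| = √452 ≈ 21.260292
cos θ = 72 / (40.311289 · 21.260292) ≈ 0.08401
θ = arccos(0.08401) ≈ 85.2°

85.2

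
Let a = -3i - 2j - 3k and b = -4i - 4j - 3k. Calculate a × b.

(-6, 3, 4)

i: (-2)·(-3) - (-3)·(-4) = 6 - 12 = -6
j: (-3)·(-4) - (-3)·(-3) = 12 - 9 = 3
k: (-3)·(-4) - (-2)·(-4) = 12 - 8 = 4
a × b = (-6, 3, 4)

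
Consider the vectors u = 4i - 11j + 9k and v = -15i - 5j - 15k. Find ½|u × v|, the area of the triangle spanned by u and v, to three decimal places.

i: (-11)·(-15) - 9·(-5) = 165 - (-45) = 210
j: 9·(-15) - 4·(-15) = -135 - (-60) = -75
k: 4·(-5) - (-11)·(-15) = -20 - 165 = -185
u × v = (210, -75, -185)
|u × v| = √(210² + (-75)² + (-185)²) = √83950 ≈ 289.7413
area = ½ · 289.7413 ≈ 144.871

144.871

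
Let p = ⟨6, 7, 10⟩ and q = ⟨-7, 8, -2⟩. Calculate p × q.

i: 7·(-2) - 10·8 = -14 - 80 = -94
j: 10·(-7) - 6·(-2) = -70 - (-12) = -58
k: 6·8 - 7·(-7) = 48 - (-49) = 97
p × q = (-94, -58, 97)

(-94, -58, 97)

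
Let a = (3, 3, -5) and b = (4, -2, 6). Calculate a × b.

(8, -38, -18)

i: 3·6 - (-5)·(-2) = 18 - 10 = 8
j: (-5)·4 - 3·6 = -20 - 18 = -38
k: 3·(-2) - 3·4 = -6 - 12 = -18
a × b = (8, -38, -18)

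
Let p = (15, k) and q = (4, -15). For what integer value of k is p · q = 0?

4

p · q = 15·4 + k·(-15) = 60 - 15k
Set equal to 0: -15k = -60, so k = 4.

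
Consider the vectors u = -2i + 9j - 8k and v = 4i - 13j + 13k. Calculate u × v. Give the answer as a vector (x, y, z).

i: 9·13 - (-8)·(-13) = 117 - 104 = 13
j: (-8)·4 - (-2)·13 = -32 - (-26) = -6
k: (-2)·(-13) - 9·4 = 26 - 36 = -10
u × v = (13, -6, -10)

(13, -6, -10)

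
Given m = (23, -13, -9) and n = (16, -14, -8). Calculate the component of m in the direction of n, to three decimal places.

27.382

m · n = 23·16 + (-13)·(-14) + (-9)·(-8) = 368 + 182 + 72 = 622
|n| = √(256 + 196 + 64) = √516 ≈ 22.7156
comp_n m = 622 / √516 ≈ 27.382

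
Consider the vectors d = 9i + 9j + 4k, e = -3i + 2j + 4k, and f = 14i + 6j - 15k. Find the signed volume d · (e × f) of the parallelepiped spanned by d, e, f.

e × f:
i: 2·(-15) - 4·6 = -30 - 24 = -54
j: 4·14 - (-3)·(-15) = 56 - 45 = 11
k: (-3)·6 - 2·14 = -18 - 28 = -46
e × f = (-54, 11, -46)
d · (e × f) = 9·(-54) + 9·11 + 4·(-46) = -486 + 99 - 184 = -571

-571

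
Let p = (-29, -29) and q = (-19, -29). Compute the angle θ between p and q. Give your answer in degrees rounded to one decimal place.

11.8

p · q = (-29)·(-19) + (-29)·(-29) = 551 + 841 = 1392
|p|² = 841 + 841 = 1682,  |p| = √1682 ≈ 41.012193
|q|² = 361 + 841 = 1202,  |q| = √1202 ≈ 34.669872
cos θ = 1392 / (41.012193 · 34.669872) ≈ 0.97898
θ = arccos(0.97898) ≈ 11.8°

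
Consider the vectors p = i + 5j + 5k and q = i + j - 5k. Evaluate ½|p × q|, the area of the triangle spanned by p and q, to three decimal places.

15.937

i: 5·(-5) - 5·1 = -25 - 5 = -30
j: 5·1 - 1·(-5) = 5 - (-5) = 10
k: 1·1 - 5·1 = 1 - 5 = -4
p × q = (-30, 10, -4)
|p × q| = √((-30)² + 10² + (-4)²) = √1016 ≈ 31.8748
area = ½ · 31.8748 ≈ 15.937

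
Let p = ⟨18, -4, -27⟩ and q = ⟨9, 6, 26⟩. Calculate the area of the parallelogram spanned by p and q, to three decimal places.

i: (-4)·26 - (-27)·6 = -104 - (-162) = 58
j: (-27)·9 - 18·26 = -243 - 468 = -711
k: 18·6 - (-4)·9 = 108 - (-36) = 144
p × q = (58, -711, 144)
|p × q| = √(58² + (-711)² + 144²) = √529621 ≈ 727.7506

727.751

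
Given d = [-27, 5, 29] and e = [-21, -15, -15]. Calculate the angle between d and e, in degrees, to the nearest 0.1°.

87.3

d · e = (-27)·(-21) + 5·(-15) + 29·(-15) = 567 - 75 - 435 = 57
|d|² = 729 + 25 + 841 = 1595,  |d| = √1595 ≈ 39.937451
|e|² = 441 + 225 + 225 = 891,  |e| = √891 ≈ 29.849623
cos θ = 57 / (39.937451 · 29.849623) ≈ 0.04781
θ = arccos(0.04781) ≈ 87.3°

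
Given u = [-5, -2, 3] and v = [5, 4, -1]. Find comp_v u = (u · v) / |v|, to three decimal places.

-5.555

u · v = (-5)·5 + (-2)·4 + 3·(-1) = -25 - 8 - 3 = -36
|v| = √(25 + 16 + 1) = √42 ≈ 6.4807
comp_v u = -36 / √42 ≈ -5.555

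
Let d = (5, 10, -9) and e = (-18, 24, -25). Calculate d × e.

i: 10·(-25) - (-9)·24 = -250 - (-216) = -34
j: (-9)·(-18) - 5·(-25) = 162 - (-125) = 287
k: 5·24 - 10·(-18) = 120 - (-180) = 300
d × e = (-34, 287, 300)

(-34, 287, 300)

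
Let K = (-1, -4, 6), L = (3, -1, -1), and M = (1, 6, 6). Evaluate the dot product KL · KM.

38

KL = L − K = (4, 3, -7)
KM = M − K = (2, 10, 0)
KL · KM = 4·2 + 3·10 + (-7)·0 = 8 + 30 + 0 = 38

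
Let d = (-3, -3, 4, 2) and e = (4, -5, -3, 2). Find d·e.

d · e = (-3)·4 + (-3)·(-5) + 4·(-3) + 2·2 = -12 + 15 - 12 + 4 = -5

-5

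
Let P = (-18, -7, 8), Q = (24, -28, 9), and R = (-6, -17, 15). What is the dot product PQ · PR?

PQ = Q − P = (42, -21, 1)
PR = R − P = (12, -10, 7)
PQ · PR = 42·12 + (-21)·(-10) + 1·7 = 504 + 210 + 7 = 721

721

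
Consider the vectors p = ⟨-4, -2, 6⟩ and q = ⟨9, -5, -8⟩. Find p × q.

i: (-2)·(-8) - 6·(-5) = 16 - (-30) = 46
j: 6·9 - (-4)·(-8) = 54 - 32 = 22
k: (-4)·(-5) - (-2)·9 = 20 - (-18) = 38
p × q = (46, 22, 38)

(46, 22, 38)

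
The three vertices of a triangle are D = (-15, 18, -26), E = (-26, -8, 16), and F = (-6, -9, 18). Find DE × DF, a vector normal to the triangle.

DE = (-11, -26, 42)
DF = (9, -27, 44)
i: (-26)·44 - 42·(-27) = -1144 - (-1134) = -10
j: 42·9 - (-11)·44 = 378 - (-484) = 862
k: (-11)·(-27) - (-26)·9 = 297 - (-234) = 531
DE × DF = (-10, 862, 531)

(-10, 862, 531)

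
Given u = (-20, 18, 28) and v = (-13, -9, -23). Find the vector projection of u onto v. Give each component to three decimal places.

(9.112, 6.308, 16.121)

u · v = (-20)·(-13) + 18·(-9) + 28·(-23) = 260 - 162 - 644 = -546
|v|² = 169 + 81 + 529 = 779
proj_v u = (-546/779) · (-13, -9, -23) ≈ (9.112, 6.308, 16.121)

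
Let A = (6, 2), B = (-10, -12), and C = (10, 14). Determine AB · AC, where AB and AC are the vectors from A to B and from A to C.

AB = B − A = (-16, -14)
AC = C − A = (4, 12)
AB · AC = (-16)·4 + (-14)·12 = -64 - 168 = -232

-232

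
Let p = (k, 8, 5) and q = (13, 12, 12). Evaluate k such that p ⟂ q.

p · q = k·13 + 8·12 + 5·12 = 156 + 13k
Set equal to 0: 13k = -156, so k = -12.

-12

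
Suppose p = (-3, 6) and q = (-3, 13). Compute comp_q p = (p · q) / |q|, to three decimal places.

p · q = (-3)·(-3) + 6·13 = 9 + 78 = 87
|q| = √(9 + 169) = √178 ≈ 13.3417
comp_q p = 87 / √178 ≈ 6.521

6.521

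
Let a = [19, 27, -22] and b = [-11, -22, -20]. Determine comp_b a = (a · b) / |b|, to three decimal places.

-11.450

a · b = 19·(-11) + 27·(-22) + (-22)·(-20) = -209 - 594 + 440 = -363
|b| = √(121 + 484 + 400) = √1005 ≈ 31.7017
comp_b a = -363 / √1005 ≈ -11.450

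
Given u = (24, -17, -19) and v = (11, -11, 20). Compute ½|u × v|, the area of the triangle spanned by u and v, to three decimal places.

i: (-17)·20 - (-19)·(-11) = -340 - 209 = -549
j: (-19)·11 - 24·20 = -209 - 480 = -689
k: 24·(-11) - (-17)·11 = -264 - (-187) = -77
u × v = (-549, -689, -77)
|u × v| = √((-549)² + (-689)² + (-77)²) = √782051 ≈ 884.3365
area = ½ · 884.3365 ≈ 442.168

442.168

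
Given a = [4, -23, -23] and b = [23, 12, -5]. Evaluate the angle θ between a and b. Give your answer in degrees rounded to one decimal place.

94.6

a · b = 4·23 + (-23)·12 + (-23)·(-5) = 92 - 276 + 115 = -69
|a|² = 16 + 529 + 529 = 1074,  |a| = √1074 ≈ 32.771939
|b|² = 529 + 144 + 25 = 698,  |b| = √698 ≈ 26.419690
cos θ = -69 / (32.771939 · 26.419690) ≈ -0.07969
θ = arccos(-0.07969) ≈ 94.6°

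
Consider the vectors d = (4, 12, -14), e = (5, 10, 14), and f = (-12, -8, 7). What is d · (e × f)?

e × f:
i: 10·7 - 14·(-8) = 70 - (-112) = 182
j: 14·(-12) - 5·7 = -168 - 35 = -203
k: 5·(-8) - 10·(-12) = -40 - (-120) = 80
e × f = (182, -203, 80)
d · (e × f) = 4·182 + 12·(-203) + (-14)·80 = 728 - 2436 - 1120 = -2828

-2828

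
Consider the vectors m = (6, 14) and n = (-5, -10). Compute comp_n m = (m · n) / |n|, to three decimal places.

m · n = 6·(-5) + 14·(-10) = -30 - 140 = -170
|n| = √(25 + 100) = √125 ≈ 11.1803
comp_n m = -170 / √125 ≈ -15.205

-15.205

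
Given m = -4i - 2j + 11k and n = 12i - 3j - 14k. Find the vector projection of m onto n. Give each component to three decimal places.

(-6.739, 1.685, 7.862)

m · n = (-4)·12 + (-2)·(-3) + 11·(-14) = -48 + 6 - 154 = -196
|n|² = 144 + 9 + 196 = 349
proj_n m = (-196/349) · (12, -3, -14) ≈ (-6.739, 1.685, 7.862)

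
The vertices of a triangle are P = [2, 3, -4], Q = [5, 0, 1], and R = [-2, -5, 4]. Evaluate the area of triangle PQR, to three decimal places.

29.530

PQ = (3, -3, 5),  PR = (-4, -8, 8)
i: (-3)·8 - 5·(-8) = -24 - (-40) = 16
j: 5·(-4) - 3·8 = -20 - 24 = -44
k: 3·(-8) - (-3)·(-4) = -24 - 12 = -36
PQ × PR = (16, -44, -36)
|PQ × PR| = √3488 ≈ 59.0593
area = ½ · 59.0593 ≈ 29.530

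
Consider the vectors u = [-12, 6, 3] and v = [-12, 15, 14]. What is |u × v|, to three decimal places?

i: 6·14 - 3·15 = 84 - 45 = 39
j: 3·(-12) - (-12)·14 = -36 - (-168) = 132
k: (-12)·15 - 6·(-12) = -180 - (-72) = -108
u × v = (39, 132, -108)
|u × v| = √(39² + 132² + (-108)²) = √30609 ≈ 174.9543

174.954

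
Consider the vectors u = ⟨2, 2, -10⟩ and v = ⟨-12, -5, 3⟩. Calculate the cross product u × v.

i: 2·3 - (-10)·(-5) = 6 - 50 = -44
j: (-10)·(-12) - 2·3 = 120 - 6 = 114
k: 2·(-5) - 2·(-12) = -10 - (-24) = 14
u × v = (-44, 114, 14)

(-44, 114, 14)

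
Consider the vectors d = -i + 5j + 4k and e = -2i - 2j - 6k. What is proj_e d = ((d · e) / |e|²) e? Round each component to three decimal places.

d · e = (-1)·(-2) + 5·(-2) + 4·(-6) = 2 - 10 - 24 = -32
|e|² = 4 + 4 + 36 = 44
proj_e d = (-32/44) · (-2, -2, -6) ≈ (1.455, 1.455, 4.364)

(1.455, 1.455, 4.364)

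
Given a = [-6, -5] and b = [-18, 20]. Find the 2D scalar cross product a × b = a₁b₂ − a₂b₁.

-210

(-6)·20 - (-5)·(-18) = -120 - 90 = -210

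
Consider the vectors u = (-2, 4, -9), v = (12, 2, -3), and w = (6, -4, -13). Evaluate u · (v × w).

1168

v × w:
i: 2·(-13) - (-3)·(-4) = -26 - 12 = -38
j: (-3)·6 - 12·(-13) = -18 - (-156) = 138
k: 12·(-4) - 2·6 = -48 - 12 = -60
v × w = (-38, 138, -60)
u · (v × w) = (-2)·(-38) + 4·138 + (-9)·(-60) = 76 + 552 + 540 = 1168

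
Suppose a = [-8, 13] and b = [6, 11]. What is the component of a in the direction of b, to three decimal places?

7.582

a · b = (-8)·6 + 13·11 = -48 + 143 = 95
|b| = √(36 + 121) = √157 ≈ 12.5300
comp_b a = 95 / √157 ≈ 7.582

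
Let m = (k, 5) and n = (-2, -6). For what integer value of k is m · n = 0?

m · n = k·(-2) + 5·(-6) = -30 - 2k
Set equal to 0: -2k = 30, so k = -15.

-15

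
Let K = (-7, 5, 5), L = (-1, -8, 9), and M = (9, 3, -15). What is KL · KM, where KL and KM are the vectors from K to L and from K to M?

42

KL = L − K = (6, -13, 4)
KM = M − K = (16, -2, -20)
KL · KM = 6·16 + (-13)·(-2) + 4·(-20) = 96 + 26 - 80 = 42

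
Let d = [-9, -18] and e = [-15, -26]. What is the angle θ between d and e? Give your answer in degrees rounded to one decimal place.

3.4

d · e = (-9)·(-15) + (-18)·(-26) = 135 + 468 = 603
|d|² = 81 + 324 = 405,  |d| = √405 ≈ 20.124612
|e|² = 225 + 676 = 901,  |e| = √901 ≈ 30.016662
cos θ = 603 / (20.124612 · 30.016662) ≈ 0.99822
θ = arccos(0.99822) ≈ 3.4°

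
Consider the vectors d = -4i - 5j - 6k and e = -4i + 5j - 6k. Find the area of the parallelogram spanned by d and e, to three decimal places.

i: (-5)·(-6) - (-6)·5 = 30 - (-30) = 60
j: (-6)·(-4) - (-4)·(-6) = 24 - 24 = 0
k: (-4)·5 - (-5)·(-4) = -20 - 20 = -40
d × e = (60, 0, -40)
|d × e| = √(60² + 0² + (-40)²) = √5200 ≈ 72.1110

72.111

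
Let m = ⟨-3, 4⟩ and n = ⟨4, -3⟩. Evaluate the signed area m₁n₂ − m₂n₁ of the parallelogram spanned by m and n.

-7

(-3)·(-3) - 4·4 = 9 - 16 = -7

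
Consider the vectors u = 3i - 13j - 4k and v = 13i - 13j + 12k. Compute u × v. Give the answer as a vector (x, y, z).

i: (-13)·12 - (-4)·(-13) = -156 - 52 = -208
j: (-4)·13 - 3·12 = -52 - 36 = -88
k: 3·(-13) - (-13)·13 = -39 - (-169) = 130
u × v = (-208, -88, 130)

(-208, -88, 130)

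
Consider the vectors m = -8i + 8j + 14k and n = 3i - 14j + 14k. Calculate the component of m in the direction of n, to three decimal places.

m · n = (-8)·3 + 8·(-14) + 14·14 = -24 - 112 + 196 = 60
|n| = √(9 + 196 + 196) = √401 ≈ 20.0250
comp_n m = 60 / √401 ≈ 2.996

2.996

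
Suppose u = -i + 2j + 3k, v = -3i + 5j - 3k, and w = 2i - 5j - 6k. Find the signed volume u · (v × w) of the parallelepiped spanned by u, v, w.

v × w:
i: 5·(-6) - (-3)·(-5) = -30 - 15 = -45
j: (-3)·2 - (-3)·(-6) = -6 - 18 = -24
k: (-3)·(-5) - 5·2 = 15 - 10 = 5
v × w = (-45, -24, 5)
u · (v × w) = (-1)·(-45) + 2·(-24) + 3·5 = 45 - 48 + 15 = 12

12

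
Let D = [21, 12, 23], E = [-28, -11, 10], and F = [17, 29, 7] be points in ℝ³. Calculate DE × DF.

(589, -732, -925)

DE = (-49, -23, -13)
DF = (-4, 17, -16)
i: (-23)·(-16) - (-13)·17 = 368 - (-221) = 589
j: (-13)·(-4) - (-49)·(-16) = 52 - 784 = -732
k: (-49)·17 - (-23)·(-4) = -833 - 92 = -925
DE × DF = (589, -732, -925)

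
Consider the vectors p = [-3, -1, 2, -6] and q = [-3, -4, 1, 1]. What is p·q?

9

p · q = (-3)·(-3) + (-1)·(-4) + 2·1 + (-6)·1 = 9 + 4 + 2 - 6 = 9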